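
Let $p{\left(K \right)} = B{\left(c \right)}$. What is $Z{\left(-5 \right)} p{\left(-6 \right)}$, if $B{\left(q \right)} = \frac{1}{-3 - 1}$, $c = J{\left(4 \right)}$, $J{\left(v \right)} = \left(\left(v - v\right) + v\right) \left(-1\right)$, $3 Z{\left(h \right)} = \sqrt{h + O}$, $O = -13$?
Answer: $- \frac{i \sqrt{2}}{4} \approx - 0.35355 i$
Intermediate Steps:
$Z{\left(h \right)} = \frac{\sqrt{-13 + h}}{3}$ ($Z{\left(h \right)} = \frac{\sqrt{h - 13}}{3} = \frac{\sqrt{-13 + h}}{3}$)
$J{\left(v \right)} = - v$ ($J{\left(v \right)} = \left(0 + v\right) \left(-1\right) = v \left(-1\right) = - v$)
$c = -4$ ($c = \left(-1\right) 4 = -4$)
$B{\left(q \right)} = - \frac{1}{4}$ ($B{\left(q \right)} = \frac{1}{-4} = - \frac{1}{4}$)
$p{\left(K \right)} = - \frac{1}{4}$
$Z{\left(-5 \right)} p{\left(-6 \right)} = \frac{\sqrt{-13 - 5}}{3} \left(- \frac{1}{4}\right) = \frac{\sqrt{-18}}{3} \left(- \frac{1}{4}\right) = \frac{3 i \sqrt{2}}{3} \left(- \frac{1}{4}\right) = i \sqrt{2} \left(- \frac{1}{4}\right) = - \frac{i \sqrt{2}}{4}$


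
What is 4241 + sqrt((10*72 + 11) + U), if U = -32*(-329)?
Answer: 4241 + 9*sqrt(139) ≈ 4347.1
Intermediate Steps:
U = 10528
4241 + sqrt((10*72 + 11) + U) = 4241 + sqrt((10*72 + 11) + 10528) = 4241 + sqrt((720 + 11) + 10528) = 4241 + sqrt(731 + 10528) = 4241 + sqrt(11259) = 4241 + 9*sqrt(139)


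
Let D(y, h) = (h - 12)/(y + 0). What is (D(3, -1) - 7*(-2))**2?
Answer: 841/9 ≈ 93.444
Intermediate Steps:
D(y, h) = (-12 + h)/y
(D(3, -1) - 7*(-2))**2 = ((-12 - 1)/3 - 7*(-2))**2 = ((1/3)*(-13) + 14)**2 = (-13/3 + 14)**2 = (29/3)**2 = 841/9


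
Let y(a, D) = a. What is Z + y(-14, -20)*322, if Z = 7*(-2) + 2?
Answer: -4520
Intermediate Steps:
Z = -12 (Z = -14 + 2 = -12)
Z + y(-14, -20)*322 = -12 - 14*322 = -12 - 4508 = -4520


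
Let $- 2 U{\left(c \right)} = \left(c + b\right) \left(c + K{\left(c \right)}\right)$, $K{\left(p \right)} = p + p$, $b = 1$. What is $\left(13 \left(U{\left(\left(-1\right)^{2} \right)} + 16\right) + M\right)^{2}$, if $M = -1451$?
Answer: $1643524$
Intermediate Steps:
$K{\left(p \right)} = 2 p$
$U{\left(c \right)} = - \frac{3 c \left(1 + c\right)}{2}$ ($U{\left(c \right)} = - \frac{\left(c + 1\right) \left(c + 2 c\right)}{2} = - \frac{\left(1 + c\right) 3 c}{2} = - \frac{3 c \left(1 + c\right)}{2}$)
$\left(13 \left(U{\left(\left(-1\right)^{2} \right)} + 16\right) + M\right)^{2} = \left(13 \left(\frac{3 \left(-1\right)^{2} \left(-1 - \left(-1\right)^{2}\right)}{2} + 16\right) - 1451\right)^{2} = \left(13 \left(\frac{3}{2} \cdot 1 \left(-1 - 1\right) + 16\right) - 1451\right)^{2} = \left(13 \left(\frac{3}{2} \cdot 1 \left(-2\right) + 16\right) - 1451\right)^{2} = \left(13 \left(-3 + 16\right) - 1451\right)^{2} = \left(13 \cdot 13 - 1451\right)^{2} = \left(169 - 1451\right)^{2} = \left(-1282\right)^{2} = 1643524$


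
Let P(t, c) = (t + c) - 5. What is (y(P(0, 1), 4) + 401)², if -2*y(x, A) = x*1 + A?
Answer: 160801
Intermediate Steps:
P(t, c) = -5 + c + t (P(t, c) = (c + t) - 5 = -5 + c + t)
y(x, A) = -A/2 - x/2 (y(x, A) = -(x*1 + A)/2 = -(x + A)/2 = -(A + x)/2 = -A/2 - x/2)
(y(P(0, 1), 4) + 401)² = ((-½*4 - (-5 + 1 + 0)/2) + 401)² = ((-2 - ½*(-4)) + 401)² = ((-2 + 2) + 401)² = (0 + 401)² = 401² = 160801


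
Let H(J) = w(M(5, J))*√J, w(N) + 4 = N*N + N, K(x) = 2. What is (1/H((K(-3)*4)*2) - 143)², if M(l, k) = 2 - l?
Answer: 1306449/64 ≈ 20413.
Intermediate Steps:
w(N) = -4 + N + N² (w(N) = -4 + (N*N + N) = -4 + (N² + N) = -4 + (N + N²) = -4 + N + N²)
H(J) = 2*√J (H(J) = (-4 + (2 - 1*5) + (2 - 1*5)²)*√J = (-4 + (2 - 5) + (2 - 5)²)*√J = (-4 - 3 + (-3)²)*√J = (-4 - 3 + 9)*√J = 2*√J)
(1/H((K(-3)*4)*2) - 143)² = (1/(2*√((2*4)*2)) - 143)² = (1/(2*√(8*2)) - 143)² = (1/(2*√16) - 143)² = (1/(2*4) - 143)² = (1/8 - 143)² = (⅛ - 143)² = (-1143/8)² = 1306449/64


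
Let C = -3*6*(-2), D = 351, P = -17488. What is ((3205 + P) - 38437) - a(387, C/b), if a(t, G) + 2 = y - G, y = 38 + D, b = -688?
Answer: -9134413/172 ≈ -53107.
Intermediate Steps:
C = 36 (C = -18*(-2) = 36)
y = 389 (y = 38 + 351 = 389)
a(t, G) = 387 - G (a(t, G) = -2 + (389 - G) = 387 - G)
((3205 + P) - 38437) - a(387, C/b) = ((3205 - 17488) - 38437) - (387 - 36/(-688)) = (-14283 - 38437) - (387 - 36*(-1)/688) = -52720 - (387 - 1*(-9/172)) = -52720 - (387 + 9/172) = -52720 - 1*66573/172 = -52720 - 66573/172 = -9134413/172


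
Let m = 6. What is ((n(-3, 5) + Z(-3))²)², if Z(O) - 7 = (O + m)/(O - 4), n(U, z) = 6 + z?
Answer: 228886641/2401 ≈ 95330.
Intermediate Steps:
Z(O) = 7 + (6 + O)/(-4 + O) (Z(O) = 7 + (O + 6)/(O - 4) = 7 + (6 + O)/(-4 + O))
((n(-3, 5) + Z(-3))²)² = (((6 + 5) + 2*(-11 + 4*(-3))/(-4 - 3))²)² = ((11 + 2*(-11 - 12)/(-7))²)² = ((11 + 2*(-⅐)*(-23))²)² = ((11 + 46/7)²)² = ((123/7)²)² = (15129/49)² = 228886641/2401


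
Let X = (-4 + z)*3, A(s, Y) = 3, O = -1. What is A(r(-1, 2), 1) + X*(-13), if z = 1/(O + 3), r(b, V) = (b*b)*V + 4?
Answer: 279/2 ≈ 139.50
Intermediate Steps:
r(b, V) = 4 + V*b**2 (r(b, V) = b**2*V + 4 = V*b**2 + 4 = 4 + V*b**2)
z = 1/2 (z = 1/(-1 + 3) = 1/2 ≈ 0.50000)
X = -21/2 (X = (-4 + 1/2)*3 = -7/2*3 = -21/2 ≈ -10.500)
A(r(-1, 2), 1) + X*(-13) = 3 - 21/2*(-13) = 3 + 273/2 = 279/2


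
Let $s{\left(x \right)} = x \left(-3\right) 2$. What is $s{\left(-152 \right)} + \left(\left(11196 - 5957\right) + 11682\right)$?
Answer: $17833$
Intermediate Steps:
$s{\left(x \right)} = - 6 x$ ($s{\left(x \right)} = - 3 x 2 = - 6 x$)
$s{\left(-152 \right)} + \left(\left(11196 - 5957\right) + 11682\right) = \left(-6\right) \left(-152\right) + \left(\left(11196 - 5957\right) + 11682\right) = 912 + \left(5239 + 11682\right) = 912 + 16921 = 17833$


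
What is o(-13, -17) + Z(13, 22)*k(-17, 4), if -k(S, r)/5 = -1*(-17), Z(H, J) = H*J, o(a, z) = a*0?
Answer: -24310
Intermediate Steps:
o(a, z) = 0
k(S, r) = -85 (k(S, r) = -(-5)*(-17) = -5*17 = -85)
o(-13, -17) + Z(13, 22)*k(-17, 4) = 0 + (13*22)*(-85) = 0 + 286*(-85) = 0 - 24310 = -24310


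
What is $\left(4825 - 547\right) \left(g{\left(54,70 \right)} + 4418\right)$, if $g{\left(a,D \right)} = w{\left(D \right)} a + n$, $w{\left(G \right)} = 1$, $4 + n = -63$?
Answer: $18844590$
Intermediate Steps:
$n = -67$ ($n = -4 - 63 = -67$)
$g{\left(a,D \right)} = -67 + a$ ($g{\left(a,D \right)} = 1 a - 67 = a - 67 = -67 + a$)
$\left(4825 - 547\right) \left(g{\left(54,70 \right)} + 4418\right) = \left(4825 - 547\right) \left(\left(-67 + 54\right) + 4418\right) = 4278 \left(-13 + 4418\right) = 4278 \cdot 4405 = 18844590$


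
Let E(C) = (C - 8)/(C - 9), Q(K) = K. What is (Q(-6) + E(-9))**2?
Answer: 8281/324 ≈ 25.559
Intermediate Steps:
E(C) = (-8 + C)/(-9 + C)
(Q(-6) + E(-9))**2 = (-6 + (-8 - 9)/(-9 - 9))**2 = (-6 - 17/(-18))**2 = (-6 - 1/18*(-17))**2 = (-6 + 17/18)**2 = (-91/18)**2 = 8281/324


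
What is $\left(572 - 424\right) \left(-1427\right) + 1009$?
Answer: $-210187$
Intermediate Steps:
$\left(572 - 424\right) \left(-1427\right) + 1009 = 148 \left(-1427\right) + 1009 = -211196 + 1009 = -210187$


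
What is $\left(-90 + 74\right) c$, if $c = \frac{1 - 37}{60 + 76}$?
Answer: $\frac{72}{17} \approx 4.2353$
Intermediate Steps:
$c = - \frac{9}{34}$ ($c = - \frac{36}{136} = \left(-36\right) \frac{1}{136} = - \frac{9}{34} \approx -0.26471$)
$\left(-90 + 74\right) c = \left(-90 + 74\right) \left(- \frac{9}{34}\right) = \left(-16\right) \left(- \frac{9}{34}\right) = \frac{72}{17}$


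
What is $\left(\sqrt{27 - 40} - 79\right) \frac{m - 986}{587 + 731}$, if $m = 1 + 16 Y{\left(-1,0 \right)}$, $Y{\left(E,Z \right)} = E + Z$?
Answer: $\frac{79079}{1318} - \frac{1001 i \sqrt{13}}{1318} \approx 59.999 - 2.7384 i$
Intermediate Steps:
$m = -15$ ($m = 1 + 16 \left(-1 + 0\right) = 1 + 16 \left(-1\right) = 1 - 16 = -15$)
$\left(\sqrt{27 - 40} - 79\right) \frac{m - 986}{587 + 731} = \left(\sqrt{27 - 40} - 79\right) \frac{-15 - 986}{587 + 731} = \left(\sqrt{-13} - 79\right) \left(- \frac{1001}{1318}\right) = \left(i \sqrt{13} - 79\right) \left(\left(-1001\right) \frac{1}{1318}\right) = \left(-79 + i \sqrt{13}\right) \left(- \frac{1001}{1318}\right) = \frac{79079}{1318} - \frac{1001 i \sqrt{13}}{1318}$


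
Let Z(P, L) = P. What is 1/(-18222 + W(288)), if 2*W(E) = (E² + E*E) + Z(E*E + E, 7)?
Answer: 1/106338 ≈ 9.4040e-6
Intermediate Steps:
W(E) = E/2 + 3*E²/2 (W(E) = ((E² + E*E) + (E*E + E))/2 = ((E² + E²) + (E² + E))/2 = (2*E² + (E + E²))/2 = (E + 3*E²)/2 = E/2 + 3*E²/2)
1/(-18222 + W(288)) = 1/(-18222 + (½)*288*(1 + 3*288)) = 1/(-18222 + (½)*288*(1 + 864)) = 1/(-18222 + (½)*288*865) = 1/(-18222 + 124560) = 1/106338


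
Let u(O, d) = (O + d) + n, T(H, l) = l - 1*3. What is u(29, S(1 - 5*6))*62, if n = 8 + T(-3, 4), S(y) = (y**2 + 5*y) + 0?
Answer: 45508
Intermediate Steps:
T(H, l) = -3 + l (T(H, l) = l - 3 = -3 + l)
S(y) = y**2 + 5*y
n = 9 (n = 8 + (-3 + 4) = 8 + 1 = 9)
u(O, d) = 9 + O + d (u(O, d) = (O + d) + 9 = 9 + O + d)
u(29, S(1 - 5*6))*62 = (9 + 29 + (1 - 5*6)*(5 + (1 - 5*6)))*62 = (9 + 29 + (1 - 30)*(5 + (1 - 30)))*62 = (9 + 29 - 29*(5 - 29))*62 = (9 + 29 - 29*(-24))*62 = (9 + 29 + 696)*62 = 734*62 = 45508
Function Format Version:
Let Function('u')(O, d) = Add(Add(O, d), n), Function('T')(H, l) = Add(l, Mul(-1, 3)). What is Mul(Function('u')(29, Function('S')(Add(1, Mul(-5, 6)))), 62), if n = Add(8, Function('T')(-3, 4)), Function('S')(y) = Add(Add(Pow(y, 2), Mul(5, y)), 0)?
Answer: 45508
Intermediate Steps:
Function('T')(H, l) = Add(-3, l) (Function('T')(H, l) = Add(l, -3) = Add(-3, l))
Function('S')(y) = Add(Pow(y, 2), Mul(5, y))
n = 9 (n = Add(8, Add(-3, 4)) = Add(8, 1) = 9)
Function('u')(O, d) = Add(9, O, d) (Function('u')(O, d) = Add(Add(O, d), 9) = Add(9, O, d))
Mul(Function('u')(29, Function('S')(Add(1, Mul(-5, 6)))), 62) = Mul(Add(9, 29, Mul(Add(1, Mul(-5, 6)), Add(5, Add(1, Mul(-5, 6))))), 62) = Mul(Add(9, 29, Mul(Add(1, -30), Add(5, Add(1, -30)))), 62) = Mul(Add(9, 29, Mul(-29, Add(5, -29))), 62) = Mul(Add(9, 29, Mul(-29, -24)), 62) = Mul(Add(9, 29, 696), 62) = Mul(734, 62) = 45508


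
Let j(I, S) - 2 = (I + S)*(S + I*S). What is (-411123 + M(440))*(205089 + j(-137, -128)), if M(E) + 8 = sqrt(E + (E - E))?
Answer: 1812277370799 - 8816058*sqrt(110) ≈ 1.8122e+12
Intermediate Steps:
M(E) = -8 + sqrt(E) (M(E) = -8 + sqrt(E + (E - E)) = -8 + sqrt(E + 0) = -8 + sqrt(E))
j(I, S) = 2 + (I + S)*(S + I*S)
(-411123 + M(440))*(205089 + j(-137, -128)) = (-411123 + (-8 + sqrt(440)))*(205089 + (2 + (-128)**2 - 137*(-128) - 137*(-128)**2 - 128*(-137)**2)) = (-411123 + (-8 + 2*sqrt(110)))*(205089 + (2 + 16384 + 17536 - 137*16384 - 128*18769)) = (-411131 + 2*sqrt(110))*(205089 + (2 + 16384 + 17536 - 2244608 - 2402432)) = (-411131 + 2*sqrt(110))*(205089 - 4613118) = (-411131 + 2*sqrt(110))*(-4408029) = 1812277370799 - 8816058*sqrt(110)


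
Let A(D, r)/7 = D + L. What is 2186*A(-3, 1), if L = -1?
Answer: -61208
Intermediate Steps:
A(D, r) = -7 + 7*D (A(D, r) = 7*(D - 1) = 7*(-1 + D) = -7 + 7*D)
2186*A(-3, 1) = 2186*(-7 + 7*(-3)) = 2186*(-7 - 21) = 2186*(-28) = -61208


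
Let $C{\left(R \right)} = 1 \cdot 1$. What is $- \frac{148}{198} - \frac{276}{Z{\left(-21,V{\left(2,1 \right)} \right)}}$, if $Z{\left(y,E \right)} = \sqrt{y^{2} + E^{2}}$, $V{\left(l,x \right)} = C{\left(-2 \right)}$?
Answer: $- \frac{74}{99} - \frac{138 \sqrt{442}}{221} \approx -13.875$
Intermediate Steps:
$C{\left(R \right)} = 1$
$V{\left(l,x \right)} = 1$
$Z{\left(y,E \right)} = \sqrt{E^{2} + y^{2}}$
$- \frac{148}{198} - \frac{276}{Z{\left(-21,V{\left(2,1 \right)} \right)}} = - \frac{148}{198} - \frac{276}{\sqrt{1^{2} + \left(-21\right)^{2}}} = \left(-148\right) \frac{1}{198} - \frac{276}{\sqrt{1 + 441}} = - \frac{74}{99} - \frac{276}{\sqrt{442}} = - \frac{74}{99} - 276 \frac{\sqrt{442}}{442} = - \frac{74}{99} - \frac{138 \sqrt{442}}{221}$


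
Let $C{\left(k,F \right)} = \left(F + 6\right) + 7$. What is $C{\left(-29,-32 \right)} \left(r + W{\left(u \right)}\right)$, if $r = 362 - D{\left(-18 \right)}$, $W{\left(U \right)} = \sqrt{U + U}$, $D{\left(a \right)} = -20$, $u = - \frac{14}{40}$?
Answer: $-7258 - \frac{19 i \sqrt{70}}{10} \approx -7258.0 - 15.897 i$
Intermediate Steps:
$C{\left(k,F \right)} = 13 + F$ ($C{\left(k,F \right)} = \left(6 + F\right) + 7 = 13 + F$)
$u = - \frac{7}{20}$ ($u = \left(-14\right) \frac{1}{40} = - \frac{7}{20} \approx -0.35$)
$W{\left(U \right)} = \sqrt{2} \sqrt{U}$ ($W{\left(U \right)} = \sqrt{2 U} = \sqrt{2} \sqrt{U}$)
$r = 382$ ($r = 362 - -20 = 362 + 20 = 382$)
$C{\left(-29,-32 \right)} \left(r + W{\left(u \right)}\right) = \left(13 - 32\right) \left(382 + \sqrt{2} \sqrt{- \frac{7}{20}}\right) = - 19 \left(382 + \sqrt{2} \frac{i \sqrt{35}}{10}\right) = - 19 \left(382 + \frac{i \sqrt{70}}{10}\right) = -7258 - \frac{19 i \sqrt{70}}{10}$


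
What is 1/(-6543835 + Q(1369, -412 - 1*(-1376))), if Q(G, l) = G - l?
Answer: -1/6543430 ≈ -1.5283e-7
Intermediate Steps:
1/(-6543835 + Q(1369, -412 - 1*(-1376))) = 1/(-6543835 + (1369 - (-412 - 1*(-1376)))) = 1/(-6543835 + (1369 - (-412 + 1376))) = 1/(-6543835 + (1369 - 1*964)) = 1/(-6543835 + (1369 - 964)) = 1/(-6543835 + 405) = 1/(-6543430) = -1/6543430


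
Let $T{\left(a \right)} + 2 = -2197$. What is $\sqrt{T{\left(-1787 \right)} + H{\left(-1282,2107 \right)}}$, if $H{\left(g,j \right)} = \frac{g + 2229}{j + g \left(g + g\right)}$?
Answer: $\frac{7 i \sqrt{485509544804310}}{3289155} \approx 46.893 i$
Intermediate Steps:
$T{\left(a \right)} = -2199$ ($T{\left(a \right)} = -2 - 2197 = -2199$)
$H{\left(g,j \right)} = \frac{2229 + g}{j + 2 g^{2}}$ ($H{\left(g,j \right)} = \frac{2229 + g}{j + g 2 g} = \frac{2229 + g}{j + 2 g^{2}}$)
$\sqrt{T{\left(-1787 \right)} + H{\left(-1282,2107 \right)}} = \sqrt{-2199 + \frac{2229 - 1282}{2107 + 2 \left(-1282\right)^{2}}} = \sqrt{-2199 + \frac{1}{2107 + 2 \cdot 1643524} \cdot 947} = \sqrt{-2199 + \frac{1}{2107 + 3287048} \cdot 947} = \sqrt{-2199 + \frac{1}{3289155} \cdot 947} = \sqrt{-2199 + \frac{947}{3289155}} = \sqrt{- \frac{7232850898}{3289155}} = \frac{7 i \sqrt{485509544804310}}{3289155}$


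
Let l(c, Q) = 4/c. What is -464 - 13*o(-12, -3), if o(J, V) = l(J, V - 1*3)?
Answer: -1379/3 ≈ -459.67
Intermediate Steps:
o(J, V) = 4/J
-464 - 13*o(-12, -3) = -464 - 52/(-12) = -464 - 52*(-1)/12 = -464 - 13*(-1/3) = -464 + 13/3 = -1379/3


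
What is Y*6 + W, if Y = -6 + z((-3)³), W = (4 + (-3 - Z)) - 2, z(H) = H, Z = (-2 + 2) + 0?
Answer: -199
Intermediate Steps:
Z = 0 (Z = 0 + 0 = 0)
W = -1 (W = (4 + (-3 - 1*0)) - 2 = (4 + (-3 + 0)) - 2 = (4 - 3) - 2 = 1 - 2 = -1)
Y = -33 (Y = -6 + (-3)³ = -6 - 27 = -33)
Y*6 + W = -33*6 - 1 = -198 - 1 = -199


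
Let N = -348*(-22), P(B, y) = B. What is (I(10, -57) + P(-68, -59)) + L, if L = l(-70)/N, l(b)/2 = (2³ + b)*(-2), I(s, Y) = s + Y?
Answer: -110024/957 ≈ -114.97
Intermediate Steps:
I(s, Y) = Y + s
l(b) = -32 - 4*b (l(b) = 2*((2³ + b)*(-2)) = 2*((8 + b)*(-2)) = 2*(-16 - 2*b) = -32 - 4*b)
N = 7656
L = 31/957 (L = (-32 - 4*(-70))/7656 = (-32 + 280)*(1/7656) = 248*(1/7656) = 31/957 ≈ 0.032393)
(I(10, -57) + P(-68, -59)) + L = ((-57 + 10) - 68) + 31/957 = (-47 - 68) + 31/957 = -115 + 31/957 = -110024/957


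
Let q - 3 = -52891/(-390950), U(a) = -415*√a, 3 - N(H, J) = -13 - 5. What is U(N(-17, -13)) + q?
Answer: 1225741/390950 - 415*√21 ≈ -1898.6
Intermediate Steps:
N(H, J) = 21 (N(H, J) = 3 - (-13 - 5) = 3 - 1*(-18) = 3 + 18 = 21)
q = 1225741/390950 (q = 3 - 52891/(-390950) = 3 - 52891*(-1/390950) = 3 + 52891/390950 = 1225741/390950 ≈ 3.1353)
U(N(-17, -13)) + q = -415*√21 + 1225741/390950 = 1225741/390950 - 415*√21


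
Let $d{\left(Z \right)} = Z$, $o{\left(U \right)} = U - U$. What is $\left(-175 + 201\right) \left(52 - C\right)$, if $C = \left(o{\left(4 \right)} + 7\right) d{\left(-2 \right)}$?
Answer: $1716$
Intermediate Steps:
$o{\left(U \right)} = 0$
$C = -14$ ($C = \left(0 + 7\right) \left(-2\right) = 7 \left(-2\right) = -14$)
$\left(-175 + 201\right) \left(52 - C\right) = \left(-175 + 201\right) \left(52 - -14\right) = 26 \left(52 + 14\right) = 26 \cdot 66 = 1716$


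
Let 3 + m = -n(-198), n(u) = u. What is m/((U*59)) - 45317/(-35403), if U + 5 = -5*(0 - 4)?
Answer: 3133942/2088777 ≈ 1.5004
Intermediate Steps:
m = 195 (m = -3 - 1*(-198) = -3 + 198 = 195)
U = 15 (U = -5 - 5*(0 - 4) = -5 - 5*(-4) = -5 + 20 = 15)
m/((U*59)) - 45317/(-35403) = 195/((15*59)) - 45317/(-35403) = 195/885 - 45317*(-1/35403) = 195*(1/885) + 45317/35403 = 13/59 + 45317/35403 = 3133942/2088777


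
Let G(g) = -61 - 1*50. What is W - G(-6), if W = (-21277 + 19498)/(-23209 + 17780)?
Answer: 604398/5429 ≈ 111.33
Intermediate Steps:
W = 1779/5429 (W = -1779/(-5429) = -1779*(-1/5429) = 1779/5429 ≈ 0.32768)
G(g) = -111 (G(g) = -61 - 50 = -111)
W - G(-6) = 1779/5429 - 1*(-111) = 1779/5429 + 111 = 604398/5429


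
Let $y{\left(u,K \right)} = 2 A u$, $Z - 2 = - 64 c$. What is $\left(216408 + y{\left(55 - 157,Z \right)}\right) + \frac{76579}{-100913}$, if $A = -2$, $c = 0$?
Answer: $\frac{21879476429}{100913} \approx 2.1682 \cdot 10^{5}$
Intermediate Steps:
$Z = 2$ ($Z = 2 - 0 = 2 + 0 = 2$)
$y{\left(u,K \right)} = - 4 u$ ($y{\left(u,K \right)} = 2 \left(-2\right) u = - 4 u$)
$\left(216408 + y{\left(55 - 157,Z \right)}\right) + \frac{76579}{-100913} = \left(216408 - 4 \left(55 - 157\right)\right) + \frac{76579}{-100913} = \left(216408 - -408\right) + 76579 \left(- \frac{1}{100913}\right) = \left(216408 + 408\right) - \frac{76579}{100913} = 216816 - \frac{76579}{100913} = \frac{21879476429}{100913}$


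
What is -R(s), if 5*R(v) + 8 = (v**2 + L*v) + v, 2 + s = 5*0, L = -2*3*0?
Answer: 6/5 ≈ 1.2000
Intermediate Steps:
L = 0 (L = -6*0 = 0)
s = -2 (s = -2 + 5*0 = -2 + 0 = -2)
R(v) = -8/5 + v/5 + v**2/5 (R(v) = -8/5 + ((v**2 + 0*v) + v)/5 = -8/5 + ((v**2 + 0) + v)/5 = -8/5 + (v**2 + v)/5 = -8/5 + (v + v**2)/5 = -8/5 + (v/5 + v**2/5) = -8/5 + v/5 + v**2/5)
-R(s) = -(-8/5 + (1/5)*(-2) + (1/5)*(-2)**2) = -(-8/5 - 2/5 + (1/5)*4) = -(-8/5 - 2/5 + 4/5) = -1*(-6/5) = 6/5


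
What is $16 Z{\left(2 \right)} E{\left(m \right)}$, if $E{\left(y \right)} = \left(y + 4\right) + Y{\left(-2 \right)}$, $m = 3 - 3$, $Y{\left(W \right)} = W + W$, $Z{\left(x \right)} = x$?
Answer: $0$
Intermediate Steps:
$Y{\left(W \right)} = 2 W$
$m = 0$ ($m = 3 - 3 = 0$)
$E{\left(y \right)} = y$ ($E{\left(y \right)} = \left(y + 4\right) + 2 \left(-2\right) = \left(4 + y\right) - 4 = y$)
$16 Z{\left(2 \right)} E{\left(m \right)} = 16 \cdot 2 \cdot 0 = 32 \cdot 0 = 0$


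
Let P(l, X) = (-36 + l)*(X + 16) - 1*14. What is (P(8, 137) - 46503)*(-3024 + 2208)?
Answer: 41453616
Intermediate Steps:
P(l, X) = -14 + (-36 + l)*(16 + X) (P(l, X) = (-36 + l)*(16 + X) - 14 = -14 + (-36 + l)*(16 + X))
(P(8, 137) - 46503)*(-3024 + 2208) = ((-590 - 36*137 + 16*8 + 137*8) - 46503)*(-3024 + 2208) = ((-590 - 4932 + 128 + 1096) - 46503)*(-816) = (-4298 - 46503)*(-816) = -50801*(-816) = 41453616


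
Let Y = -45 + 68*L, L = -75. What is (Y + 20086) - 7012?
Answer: 7929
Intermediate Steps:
Y = -5145 (Y = -45 + 68*(-75) = -45 - 5100 = -5145)
(Y + 20086) - 7012 = (-5145 + 20086) - 7012 = 14941 - 7012 = 7929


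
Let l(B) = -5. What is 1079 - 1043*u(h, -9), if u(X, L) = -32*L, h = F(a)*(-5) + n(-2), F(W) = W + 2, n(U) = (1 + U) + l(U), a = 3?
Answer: -299305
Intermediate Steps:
n(U) = -4 + U (n(U) = (1 + U) - 5 = -4 + U)
F(W) = 2 + W
h = -31 (h = (2 + 3)*(-5) + (-4 - 2) = 5*(-5) - 6 = -25 - 6 = -31)
1079 - 1043*u(h, -9) = 1079 - (-33376)*(-9) = 1079 - 1043*288 = 1079 - 300384 = -299305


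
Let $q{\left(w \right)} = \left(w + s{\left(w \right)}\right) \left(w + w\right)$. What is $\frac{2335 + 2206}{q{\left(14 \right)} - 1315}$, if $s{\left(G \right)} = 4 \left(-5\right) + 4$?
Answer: $- \frac{4541}{1371} \approx -3.3122$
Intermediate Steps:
$s{\left(G \right)} = -16$ ($s{\left(G \right)} = -20 + 4 = -16$)
$q{\left(w \right)} = 2 w \left(-16 + w\right)$ ($q{\left(w \right)} = \left(w - 16\right) \left(w + w\right) = \left(-16 + w\right) 2 w = 2 w \left(-16 + w\right)$)
$\frac{2335 + 2206}{q{\left(14 \right)} - 1315} = \frac{2335 + 2206}{2 \cdot 14 \left(-16 + 14\right) - 1315} = \frac{4541}{2 \cdot 14 \left(-2\right) - 1315} = \frac{4541}{-56 - 1315} = \frac{4541}{-1371} = 4541 \left(- \frac{1}{1371}\right) = - \frac{4541}{1371}$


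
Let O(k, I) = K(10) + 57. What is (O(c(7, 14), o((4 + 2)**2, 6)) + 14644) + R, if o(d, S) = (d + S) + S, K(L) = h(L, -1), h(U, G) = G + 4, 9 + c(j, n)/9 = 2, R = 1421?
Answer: 16125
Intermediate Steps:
c(j, n) = -63 (c(j, n) = -81 + 9*2 = -81 + 18 = -63)
h(U, G) = 4 + G
K(L) = 3 (K(L) = 4 - 1 = 3)
o(d, S) = d + 2*S (o(d, S) = (S + d) + S = d + 2*S)
O(k, I) = 60 (O(k, I) = 3 + 57 = 60)
(O(c(7, 14), o((4 + 2)**2, 6)) + 14644) + R = (60 + 14644) + 1421 = 14704 + 1421 = 16125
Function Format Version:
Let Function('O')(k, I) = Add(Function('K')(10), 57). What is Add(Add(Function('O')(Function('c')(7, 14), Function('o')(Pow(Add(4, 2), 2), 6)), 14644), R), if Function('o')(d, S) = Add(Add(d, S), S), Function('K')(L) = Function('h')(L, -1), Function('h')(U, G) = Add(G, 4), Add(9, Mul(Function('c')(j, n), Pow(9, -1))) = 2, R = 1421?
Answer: 16125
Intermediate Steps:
Function('c')(j, n) = -63 (Function('c')(j, n) = Add(-81, Mul(9, 2)) = Add(-81, 18) = -63)
Function('h')(U, G) = Add(4, G)
Function('K')(L) = 3 (Function('K')(L) = Add(4, -1) = 3)
Function('o')(d, S) = Add(d, Mul(2, S)) (Function('o')(d, S) = Add(Add(S, d), S) = Add(d, Mul(2, S)))
Function('O')(k, I) = 60 (Function('O')(k, I) = Add(3, 57) = 60)
Add(Add(Function('O')(Function('c')(7, 14), Function('o')(Pow(Add(4, 2), 2), 6)), 14644), R) = Add(Add(60, 14644), 1421) = Add(14704, 1421) = 16125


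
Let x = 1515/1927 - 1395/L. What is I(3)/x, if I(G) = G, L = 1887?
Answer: 1212083/18960 ≈ 63.928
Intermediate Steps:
x = 56880/1212083 (x = 1515/1927 - 1395/1887 = 1515*(1/1927) - 1395*1/1887 = 1515/1927 - 465/629 = 56880/1212083 ≈ 0.046927)
I(3)/x = 3/(56880/1212083) = 3*(1212083/56880) = 1212083/18960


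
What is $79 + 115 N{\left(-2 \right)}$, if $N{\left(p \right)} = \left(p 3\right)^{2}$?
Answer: $4219$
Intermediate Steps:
$N{\left(p \right)} = 9 p^{2}$ ($N{\left(p \right)} = \left(3 p\right)^{2} = 9 p^{2}$)
$79 + 115 N{\left(-2 \right)} = 79 + 115 \cdot 9 \left(-2\right)^{2} = 79 + 115 \cdot 9 \cdot 4 = 79 + 115 \cdot 36 = 79 + 4140 = 4219$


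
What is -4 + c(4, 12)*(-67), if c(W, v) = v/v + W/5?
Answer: -623/5 ≈ -124.60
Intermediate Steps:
c(W, v) = 1 + W/5 (c(W, v) = 1 + W*(⅕) = 1 + W/5)
-4 + c(4, 12)*(-67) = -4 + (1 + (⅕)*4)*(-67) = -4 + (1 + ⅘)*(-67) = -4 + (9/5)*(-67) = -4 - 603/5 = -623/5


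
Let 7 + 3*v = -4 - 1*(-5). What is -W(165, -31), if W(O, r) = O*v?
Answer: 330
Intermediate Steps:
v = -2 (v = -7/3 + (-4 - 1*(-5))/3 = -7/3 + (-4 + 5)/3 = -7/3 + (⅓)*1 = -7/3 + ⅓ = -2)
W(O, r) = -2*O (W(O, r) = O*(-2) = -2*O)
-W(165, -31) = -(-2)*165 = -1*(-330) = 330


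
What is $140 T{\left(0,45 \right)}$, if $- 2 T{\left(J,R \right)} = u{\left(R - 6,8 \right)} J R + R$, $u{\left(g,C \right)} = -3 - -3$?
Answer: $-3150$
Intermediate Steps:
$u{\left(g,C \right)} = 0$ ($u{\left(g,C \right)} = -3 + 3 = 0$)
$T{\left(J,R \right)} = - \frac{R}{2}$ ($T{\left(J,R \right)} = - \frac{0 J R + R}{2} = - \frac{0 R + R}{2} = - \frac{0 + R}{2} = - \frac{R}{2}$)
$140 T{\left(0,45 \right)} = 140 \left(\left(- \frac{1}{2}\right) 45\right) = 140 \left(- \frac{45}{2}\right) = -3150$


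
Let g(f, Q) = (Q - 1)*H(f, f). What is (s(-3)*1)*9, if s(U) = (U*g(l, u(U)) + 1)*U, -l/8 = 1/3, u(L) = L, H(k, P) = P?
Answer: 837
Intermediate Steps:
l = -8/3 ≈ -2.6667
g(f, Q) = f*(-1 + Q) (g(f, Q) = (Q - 1)*f = (-1 + Q)*f = f*(-1 + Q))
s(U) = U*(1 + U*(8/3 - 8*U/3)) (s(U) = (U*(-8*(-1 + U)/3) + 1)*U = (U*(8/3 - 8*U/3) + 1)*U = (1 + U*(8/3 - 8*U/3))*U = U*(1 + U*(8/3 - 8*U/3)))
(s(-3)*1)*9 = (((1/3)*(-3)*(3 + 8*(-3)*(1 - 1*(-3))))*1)*9 = (((1/3)*(-3)*(3 + 8*(-3)*(1 + 3)))*1)*9 = (((1/3)*(-3)*(3 + 8*(-3)*4))*1)*9 = (((1/3)*(-3)*(3 - 96))*1)*9 = (((1/3)*(-3)*(-93))*1)*9 = (93*1)*9 = 93*9 = 837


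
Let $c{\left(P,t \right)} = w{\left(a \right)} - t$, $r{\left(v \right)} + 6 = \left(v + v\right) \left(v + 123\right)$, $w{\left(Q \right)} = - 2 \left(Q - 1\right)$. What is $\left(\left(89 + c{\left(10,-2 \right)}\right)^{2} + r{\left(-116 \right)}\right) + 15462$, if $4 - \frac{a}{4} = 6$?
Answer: $25713$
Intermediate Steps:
$a = -8$ ($a = 16 - 24 = -8$)
$w{\left(Q \right)} = 2 - 2 Q$ ($w{\left(Q \right)} = - 2 \left(-1 + Q\right) = 2 - 2 Q$)
$r{\left(v \right)} = -6 + 2 v \left(123 + v\right)$ ($r{\left(v \right)} = -6 + \left(v + v\right) \left(v + 123\right) = -6 + 2 v \left(123 + v\right)$)
$c{\left(P,t \right)} = 18 - t$ ($c{\left(P,t \right)} = \left(2 - -16\right) - t = \left(2 + 16\right) - t = 18 - t$)
$\left(\left(89 + c{\left(10,-2 \right)}\right)^{2} + r{\left(-116 \right)}\right) + 15462 = \left(\left(89 + \left(18 - -2\right)\right)^{2} + \left(-6 + 2 \left(-116\right)^{2} + 246 \left(-116\right)\right)\right) + 15462 = \left(\left(89 + \left(18 + 2\right)\right)^{2} - 1630\right) + 15462 = \left(\left(89 + 20\right)^{2} - 1630\right) + 15462 = \left(109^{2} - 1630\right) + 15462 = \left(11881 - 1630\right) + 15462 = 10251 + 15462 = 25713$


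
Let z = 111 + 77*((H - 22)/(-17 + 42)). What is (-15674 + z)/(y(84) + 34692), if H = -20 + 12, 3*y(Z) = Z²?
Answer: -78277/185220 ≈ -0.42262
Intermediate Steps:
y(Z) = Z²/3
H = -8
z = 93/5 (z = 111 + 77*((-8 - 22)/(-17 + 42)) = 111 + 77*(-30/25) = 111 + 77*(-30*1/25) = 111 + 77*(-6/5) = 111 - 462/5 = 93/5 ≈ 18.600)
(-15674 + z)/(y(84) + 34692) = (-15674 + 93/5)/((⅓)*84² + 34692) = -78277/(5*((⅓)*7056 + 34692)) = -78277/(5*(2352 + 34692)) = -78277/5/37044 = -78277/5*1/37044 = -78277/185220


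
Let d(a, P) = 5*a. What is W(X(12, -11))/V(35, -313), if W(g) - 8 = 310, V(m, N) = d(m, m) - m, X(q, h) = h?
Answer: 159/70 ≈ 2.2714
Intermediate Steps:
V(m, N) = 4*m (V(m, N) = 5*m - m = 4*m)
W(g) = 318 (W(g) = 8 + 310 = 318)
W(X(12, -11))/V(35, -313) = 318/((4*35)) = 318/140 = 318*(1/140) = 159/70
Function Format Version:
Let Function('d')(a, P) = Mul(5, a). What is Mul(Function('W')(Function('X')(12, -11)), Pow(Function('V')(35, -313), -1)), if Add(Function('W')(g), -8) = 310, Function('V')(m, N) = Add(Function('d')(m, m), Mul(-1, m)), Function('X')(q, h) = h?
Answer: Rational(159, 70) ≈ 2.2714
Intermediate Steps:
Function('V')(m, N) = Mul(4, m) (Function('V')(m, N) = Add(Mul(5, m), Mul(-1, m)) = Mul(4, m))
Function('W')(g) = 318 (Function('W')(g) = Add(8, 310) = 318)
Mul(Function('W')(Function('X')(12, -11)), Pow(Function('V')(35, -313), -1)) = Mul(318, Pow(Mul(4, 35), -1)) = Mul(318, Pow(140, -1)) = Mul(318, Rational(1, 140)) = Rational(159, 70)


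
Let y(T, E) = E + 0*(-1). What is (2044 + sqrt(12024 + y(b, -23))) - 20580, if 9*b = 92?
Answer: -18536 + sqrt(12001) ≈ -18426.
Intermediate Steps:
b = 92/9 (b = (1/9)*92 = 92/9 ≈ 10.222)
y(T, E) = E (y(T, E) = E + 0 = E)
(2044 + sqrt(12024 + y(b, -23))) - 20580 = (2044 + sqrt(12024 - 23)) - 20580 = (2044 + sqrt(12001)) - 20580 = -18536 + sqrt(12001)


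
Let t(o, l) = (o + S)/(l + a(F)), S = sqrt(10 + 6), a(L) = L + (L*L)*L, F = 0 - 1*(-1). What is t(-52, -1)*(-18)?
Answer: 864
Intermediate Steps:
F = 1 (F = 0 + 1 = 1)
a(L) = L + L**3 (a(L) = L + L**2*L = L + L**3)
S = 4 (S = sqrt(16) = 4)
t(o, l) = (4 + o)/(2 + l) (t(o, l) = (o + 4)/(l + (1 + 1**3)) = (4 + o)/(l + (1 + 1)) = (4 + o)/(l + 2) = (4 + o)/(2 + l))
t(-52, -1)*(-18) = ((4 - 52)/(2 - 1))*(-18) = (-48/1)*(-18) = (1*(-48))*(-18) = -48*(-18) = 864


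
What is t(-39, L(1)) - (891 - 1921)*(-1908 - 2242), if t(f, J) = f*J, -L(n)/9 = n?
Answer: -4274149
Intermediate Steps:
L(n) = -9*n
t(f, J) = J*f
t(-39, L(1)) - (891 - 1921)*(-1908 - 2242) = -9*1*(-39) - (891 - 1921)*(-1908 - 2242) = -9*(-39) - (-1030)*(-4150) = 351 - 1*4274500 = 351 - 4274500 = -4274149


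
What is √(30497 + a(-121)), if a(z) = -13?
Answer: 2*√7621 ≈ 174.60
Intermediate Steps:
√(30497 + a(-121)) = √(30497 - 13) = √30484 = 2*√7621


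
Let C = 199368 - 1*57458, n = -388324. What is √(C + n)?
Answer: I*√246414 ≈ 496.4*I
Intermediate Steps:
C = 141910 (C = 199368 - 57458 = 141910)
√(C + n) = √(141910 - 388324) = √(-246414) = I*√246414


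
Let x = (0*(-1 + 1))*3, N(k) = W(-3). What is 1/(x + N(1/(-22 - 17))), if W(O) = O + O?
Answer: -⅙ ≈ -0.16667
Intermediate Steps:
W(O) = 2*O
N(k) = -6 (N(k) = 2*(-3) = -6)
x = 0 (x = (0*0)*3 = 0*3 = 0)
1/(x + N(1/(-22 - 17))) = 1/(0 - 6) = 1/(-6) = -⅙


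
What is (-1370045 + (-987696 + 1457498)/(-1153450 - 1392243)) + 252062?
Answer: -2846041967021/2545693 ≈ -1.1180e+6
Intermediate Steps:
(-1370045 + (-987696 + 1457498)/(-1153450 - 1392243)) + 252062 = (-1370045 + 469802/(-2545693)) + 252062 = (-1370045 + 469802*(-1/2545693)) + 252062 = (-1370045 - 469802/2545693) + 252062 = -3487714435987/2545693 + 252062 = -2846041967021/2545693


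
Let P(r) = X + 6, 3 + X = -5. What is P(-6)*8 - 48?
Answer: -64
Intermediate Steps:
X = -8 (X = -3 - 5 = -8)
P(r) = -2 (P(r) = -8 + 6 = -2)
P(-6)*8 - 48 = -2*8 - 48 = -16 - 48 = -64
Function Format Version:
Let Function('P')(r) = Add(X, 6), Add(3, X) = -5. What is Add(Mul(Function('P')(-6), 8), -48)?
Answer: -64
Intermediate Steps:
X = -8 (X = Add(-3, -5) = -8)
Function('P')(r) = -2 (Function('P')(r) = Add(-8, 6) = -2)
Add(Mul(Function('P')(-6), 8), -48) = Add(Mul(-2, 8), -48) = Add(-16, -48) = -64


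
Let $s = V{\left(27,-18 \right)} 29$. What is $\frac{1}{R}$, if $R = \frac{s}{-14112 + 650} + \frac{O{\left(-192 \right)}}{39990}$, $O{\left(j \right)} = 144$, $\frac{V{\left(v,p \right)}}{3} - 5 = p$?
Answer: $\frac{89724230}{7861203} \approx 11.414$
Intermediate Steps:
$V{\left(v,p \right)} = 15 + 3 p$
$s = -1131$ ($s = \left(15 + 3 \left(-18\right)\right) 29 = \left(15 - 54\right) 29 = \left(-39\right) 29 = -1131$)
$R = \frac{7861203}{89724230}$ ($R = - \frac{1131}{-14112 + 650} + \frac{144}{39990} = - \frac{1131}{-13462} + 144 \cdot \frac{1}{39990} = \left(-1131\right) \left(- \frac{1}{13462}\right) + \frac{24}{6665} = \frac{1131}{13462} + \frac{24}{6665} = \frac{7861203}{89724230} \approx 0.087615$)
$\frac{1}{R} = \frac{1}{\frac{7861203}{89724230}} = \frac{89724230}{7861203}$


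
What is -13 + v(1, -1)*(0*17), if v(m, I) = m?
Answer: -13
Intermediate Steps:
-13 + v(1, -1)*(0*17) = -13 + 1*(0*17) = -13 + 1*0 = -13 + 0 = -13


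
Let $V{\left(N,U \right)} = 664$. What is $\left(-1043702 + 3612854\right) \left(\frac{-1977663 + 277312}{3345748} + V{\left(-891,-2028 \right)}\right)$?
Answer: $\frac{1425799922462448}{836437} \approx 1.7046 \cdot 10^{9}$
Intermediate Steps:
$\left(-1043702 + 3612854\right) \left(\frac{-1977663 + 277312}{3345748} + V{\left(-891,-2028 \right)}\right) = \left(-1043702 + 3612854\right) \left(\frac{-1977663 + 277312}{3345748} + 664\right) = 2569152 \left(\left(-1700351\right) \frac{1}{3345748} + 664\right) = 2569152 \left(- \frac{1700351}{3345748} + 664\right) = 2569152 \cdot \frac{2219876321}{3345748} = \frac{1425799922462448}{836437}$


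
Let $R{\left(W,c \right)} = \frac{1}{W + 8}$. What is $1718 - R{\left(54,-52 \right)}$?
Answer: $\frac{106515}{62} \approx 1718.0$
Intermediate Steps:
$R{\left(W,c \right)} = \frac{1}{8 + W}$
$1718 - R{\left(54,-52 \right)} = 1718 - \frac{1}{8 + 54} = 1718 - \frac{1}{62} = \frac{106515}{62}$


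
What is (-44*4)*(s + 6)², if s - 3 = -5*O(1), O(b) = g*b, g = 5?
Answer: -45056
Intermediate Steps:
O(b) = 5*b
s = -22 (s = 3 - 25 = -22)
(-44*4)*(s + 6)² = (-44*4)*(-22 + 6)² = -176*(-16)² = -176*256 = -45056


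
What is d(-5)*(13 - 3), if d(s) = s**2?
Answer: 250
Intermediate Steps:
d(-5)*(13 - 3) = (-5)**2*(13 - 3) = 25*10 = 250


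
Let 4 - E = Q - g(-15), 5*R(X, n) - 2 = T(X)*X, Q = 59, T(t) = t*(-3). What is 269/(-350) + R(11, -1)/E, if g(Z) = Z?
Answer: 46/175 ≈ 0.26286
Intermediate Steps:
T(t) = -3*t
R(X, n) = ⅖ - 3*X²/5 (R(X, n) = ⅖ + ((-3*X)*X)/5 = ⅖ + (-3*X²)/5 = ⅖ - 3*X²/5)
E = -70 (E = 4 - (59 - 1*(-15)) = 4 - (59 + 15) = 4 - 1*74 = 4 - 74 = -70)
269/(-350) + R(11, -1)/E = 269/(-350) + (⅖ - ⅗*11²)/(-70) = 269*(-1/350) + (⅖ - ⅗*121)*(-1/70) = -269/350 + (⅖ - 363/5)*(-1/70) = -269/350 - 361/5*(-1/70) = -269/350 + 361/350 = 46/175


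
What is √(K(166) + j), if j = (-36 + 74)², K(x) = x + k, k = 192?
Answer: √1802 ≈ 42.450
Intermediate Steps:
K(x) = 192 + x (K(x) = x + 192 = 192 + x)
j = 1444 (j = 38² = 1444)
√(K(166) + j) = √((192 + 166) + 1444) = √(358 + 1444) = √1802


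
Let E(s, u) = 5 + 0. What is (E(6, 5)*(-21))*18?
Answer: -1890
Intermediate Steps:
E(s, u) = 5
(E(6, 5)*(-21))*18 = (5*(-21))*18 = -105*18 = -1890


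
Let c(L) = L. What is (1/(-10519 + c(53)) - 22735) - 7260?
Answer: -313927671/10466 ≈ -29995.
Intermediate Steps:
(1/(-10519 + c(53)) - 22735) - 7260 = (1/(-10519 + 53) - 22735) - 7260 = (1/(-10466) - 22735) - 7260 = (-1/10466 - 22735) - 7260 = -237944511/10466 - 7260 = -313927671/10466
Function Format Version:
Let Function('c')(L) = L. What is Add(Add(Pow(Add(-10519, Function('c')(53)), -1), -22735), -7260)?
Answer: Rational(-313927671, 10466) ≈ -29995.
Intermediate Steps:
Add(Add(Pow(Add(-10519, Function('c')(53)), -1), -22735), -7260) = Add(Add(Pow(Add(-10519, 53), -1), -22735), -7260) = Add(Add(Pow(-10466, -1), -22735), -7260) = Add(Add(Rational(-1, 10466), -22735), -7260) = Add(Rational(-237944511, 10466), -7260) = Rational(-313927671, 10466)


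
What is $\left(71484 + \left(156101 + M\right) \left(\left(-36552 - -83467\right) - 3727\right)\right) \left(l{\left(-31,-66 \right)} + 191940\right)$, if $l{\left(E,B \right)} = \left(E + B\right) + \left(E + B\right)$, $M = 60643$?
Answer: $1794898134267576$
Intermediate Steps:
$l{\left(E,B \right)} = 2 B + 2 E$ ($l{\left(E,B \right)} = \left(B + E\right) + \left(B + E\right) = 2 B + 2 E$)
$\left(71484 + \left(156101 + M\right) \left(\left(-36552 - -83467\right) - 3727\right)\right) \left(l{\left(-31,-66 \right)} + 191940\right) = \left(71484 + \left(156101 + 60643\right) \left(\left(-36552 - -83467\right) - 3727\right)\right) \left(\left(2 \left(-66\right) + 2 \left(-31\right)\right) + 191940\right) = \left(71484 + 216744 \left(\left(-36552 + 83467\right) - 3727\right)\right) \left(\left(-132 - 62\right) + 191940\right) = \left(71484 + 216744 \left(46915 - 3727\right)\right) \left(-194 + 191940\right) = \left(71484 + 216744 \cdot 43188\right) 191746 = \left(71484 + 9360739872\right) 191746 = 9360811356 \cdot 191746 = 1794898134267576$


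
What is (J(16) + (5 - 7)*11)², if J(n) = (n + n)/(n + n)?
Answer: 441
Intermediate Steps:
J(n) = 1 (J(n) = (2*n)/((2*n)) = (2*n)*(1/(2*n)) = 1)
(J(16) + (5 - 7)*11)² = (1 + (5 - 7)*11)² = (1 - 2*11)² = (1 - 22)² = (-21)² = 441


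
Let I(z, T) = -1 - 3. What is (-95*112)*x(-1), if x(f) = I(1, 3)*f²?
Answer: 42560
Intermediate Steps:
I(z, T) = -4
x(f) = -4*f²
(-95*112)*x(-1) = (-95*112)*(-4*(-1)²) = -(-42560) = -10640*(-4) = 42560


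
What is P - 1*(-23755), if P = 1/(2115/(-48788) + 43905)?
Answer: 50884042067663/2142035025 ≈ 23755.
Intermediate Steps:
P = 48788/2142035025 (P = 1/(2115*(-1/48788) + 43905) = 1/(-2115/48788 + 43905) = 1/(2142035025/48788) = 48788/2142035025 ≈ 2.2776e-5)
P - 1*(-23755) = 48788/2142035025 - 1*(-23755) = 48788/2142035025 + 23755 = 50884042067663/2142035025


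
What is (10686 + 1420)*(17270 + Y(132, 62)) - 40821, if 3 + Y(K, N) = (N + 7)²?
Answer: 266630147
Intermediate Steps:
Y(K, N) = -3 + (7 + N)² (Y(K, N) = -3 + (N + 7)² = -3 + (7 + N)²)
(10686 + 1420)*(17270 + Y(132, 62)) - 40821 = (10686 + 1420)*(17270 + (-3 + (7 + 62)²)) - 40821 = 12106*(17270 + (-3 + 69²)) - 40821 = 12106*(17270 + (-3 + 4761)) - 40821 = 12106*(17270 + 4758) - 40821 = 12106*22028 - 40821 = 266670968 - 40821 = 266630147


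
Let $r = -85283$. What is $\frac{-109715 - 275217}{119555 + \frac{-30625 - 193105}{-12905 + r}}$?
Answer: $- \frac{18897851608}{5869545035} \approx -3.2196$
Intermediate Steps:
$\frac{-109715 - 275217}{119555 + \frac{-30625 - 193105}{-12905 + r}} = \frac{-109715 - 275217}{119555 + \frac{-30625 - 193105}{-12905 - 85283}} = - \frac{384932}{119555 - \frac{223730}{-98188}} = - \frac{384932}{119555 - - \frac{111865}{49094}} = - \frac{384932}{119555 + \frac{111865}{49094}} = - \frac{384932}{\frac{5869545035}{49094}} = \left(-384932\right) \frac{49094}{5869545035} = - \frac{18897851608}{5869545035}$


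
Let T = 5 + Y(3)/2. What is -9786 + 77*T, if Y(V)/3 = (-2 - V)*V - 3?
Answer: -11480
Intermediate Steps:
Y(V) = -9 + 3*V*(-2 - V) (Y(V) = 3*((-2 - V)*V - 3) = 3*(V*(-2 - V) - 3) = 3*(-3 + V*(-2 - V)) = -9 + 3*V*(-2 - V))
T = -22 (T = 5 + (-9 - 6*3 - 3*3²)/2 = 5 + (-9 - 18 - 3*9)/2 = 5 + (-9 - 18 - 27)/2 = 5 + (½)*(-54) = 5 - 27 = -22)
-9786 + 77*T = -9786 + 77*(-22) = -9786 - 1694 = -11480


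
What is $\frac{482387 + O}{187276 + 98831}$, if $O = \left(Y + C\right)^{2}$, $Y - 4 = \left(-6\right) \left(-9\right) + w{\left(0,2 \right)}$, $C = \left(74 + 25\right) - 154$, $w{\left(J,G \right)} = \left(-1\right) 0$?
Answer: $\frac{482396}{286107} \approx 1.6861$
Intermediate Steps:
$w{\left(J,G \right)} = 0$
$C = -55$ ($C = 99 - 154 = -55$)
$Y = 58$ ($Y = 4 + \left(\left(-6\right) \left(-9\right) + 0\right) = 4 + \left(54 + 0\right) = 4 + 54 = 58$)
$O = 9$ ($O = \left(58 - 55\right)^{2} = 3^{2} = 9$)
$\frac{482387 + O}{187276 + 98831} = \frac{482387 + 9}{187276 + 98831} = \frac{482396}{286107}$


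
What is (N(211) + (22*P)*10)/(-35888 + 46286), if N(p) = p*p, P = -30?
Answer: 37921/10398 ≈ 3.6469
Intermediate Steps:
N(p) = p²
(N(211) + (22*P)*10)/(-35888 + 46286) = (211² + (22*(-30))*10)/(-35888 + 46286) = (44521 - 660*10)/10398 = (44521 - 6600)*(1/10398) = 37921*(1/10398) = 37921/10398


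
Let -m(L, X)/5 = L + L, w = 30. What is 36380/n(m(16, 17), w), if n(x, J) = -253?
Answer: -36380/253 ≈ -143.79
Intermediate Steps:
m(L, X) = -10*L (m(L, X) = -5*(L + L) = -10*L)
36380/n(m(16, 17), w) = 36380/(-253) = 36380*(-1/253) = -36380/253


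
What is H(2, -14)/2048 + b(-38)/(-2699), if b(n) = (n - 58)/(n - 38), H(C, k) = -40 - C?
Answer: -1101477/52511744 ≈ -0.020976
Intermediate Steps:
b(n) = (-58 + n)/(-38 + n)
H(2, -14)/2048 + b(-38)/(-2699) = (-40 - 1*2)/2048 + ((-58 - 38)/(-38 - 38))/(-2699) = (-40 - 2)*(1/2048) + (-96/(-76))*(-1/2699) = -42*1/2048 - 1/76*(-96)*(-1/2699) = -21/1024 + (24/19)*(-1/2699) = -21/1024 - 24/51281 = -1101477/52511744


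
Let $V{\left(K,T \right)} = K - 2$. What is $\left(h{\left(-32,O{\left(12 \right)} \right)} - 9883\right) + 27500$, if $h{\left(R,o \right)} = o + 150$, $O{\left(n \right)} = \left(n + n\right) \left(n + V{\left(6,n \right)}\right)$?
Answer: $18151$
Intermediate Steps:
$V{\left(K,T \right)} = -2 + K$
$O{\left(n \right)} = 2 n \left(4 + n\right)$ ($O{\left(n \right)} = \left(n + n\right) \left(n + \left(-2 + 6\right)\right) = 2 n \left(n + 4\right) = 2 n \left(4 + n\right)$)
$h{\left(R,o \right)} = 150 + o$
$\left(h{\left(-32,O{\left(12 \right)} \right)} - 9883\right) + 27500 = \left(\left(150 + 2 \cdot 12 \left(4 + 12\right)\right) - 9883\right) + 27500 = \left(\left(150 + 2 \cdot 12 \cdot 16\right) - 9883\right) + 27500 = \left(\left(150 + 384\right) - 9883\right) + 27500 = \left(534 - 9883\right) + 27500 = -9349 + 27500 = 18151$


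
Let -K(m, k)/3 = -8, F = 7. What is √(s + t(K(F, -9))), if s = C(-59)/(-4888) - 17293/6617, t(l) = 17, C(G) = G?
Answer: √22282286546546/1243996 ≈ 3.7946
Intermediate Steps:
K(m, k) = 24 (K(m, k) = -3*(-8) = 24)
s = -6472137/2487992 (s = -59/(-4888) - 17293/6617 = -59*(-1/4888) - 17293*1/6617 = 59/4888 - 17293/6617 = -6472137/2487992 ≈ -2.6013)
√(s + t(K(F, -9))) = √(-6472137/2487992 + 17) = √(35823727/2487992) = √22282286546546/1243996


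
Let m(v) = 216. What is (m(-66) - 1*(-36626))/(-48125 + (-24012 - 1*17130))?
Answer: -36842/89267 ≈ -0.41272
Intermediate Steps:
(m(-66) - 1*(-36626))/(-48125 + (-24012 - 1*17130)) = (216 - 1*(-36626))/(-48125 + (-24012 - 1*17130)) = (216 + 36626)/(-48125 + (-24012 - 17130)) = 36842/(-48125 - 41142) = 36842/(-89267) = 36842*(-1/89267) = -36842/89267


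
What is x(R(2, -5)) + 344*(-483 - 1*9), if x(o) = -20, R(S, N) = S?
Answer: -169268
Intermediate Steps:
x(R(2, -5)) + 344*(-483 - 1*9) = -20 + 344*(-483 - 1*9) = -20 + 344*(-483 - 9) = -20 + 344*(-492) = -20 - 169248 = -169268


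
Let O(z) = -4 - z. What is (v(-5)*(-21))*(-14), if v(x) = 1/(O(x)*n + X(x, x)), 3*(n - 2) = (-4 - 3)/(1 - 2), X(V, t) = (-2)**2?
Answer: 882/25 ≈ 35.280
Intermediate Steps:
X(V, t) = 4
n = 13/3 (n = 2 + ((-4 - 3)/(1 - 2))/3 = 2 + (-7/(-1))/3 = 2 + (-7*(-1))/3 = 2 + (1/3)*7 = 2 + 7/3 = 13/3 ≈ 4.3333)
v(x) = 1/(-40/3 - 13*x/3) (v(x) = 1/((-4 - x)*(13/3) + 4) = 1/((-52/3 - 13*x/3) + 4) = 1/(-40/3 - 13*x/3))
(v(-5)*(-21))*(-14) = (-3/(40 + 13*(-5))*(-21))*(-14) = (-3/(40 - 65)*(-21))*(-14) = (-3/(-25)*(-21))*(-14) = (-3*(-1/25)*(-21))*(-14) = ((3/25)*(-21))*(-14) = -63/25*(-14) = 882/25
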